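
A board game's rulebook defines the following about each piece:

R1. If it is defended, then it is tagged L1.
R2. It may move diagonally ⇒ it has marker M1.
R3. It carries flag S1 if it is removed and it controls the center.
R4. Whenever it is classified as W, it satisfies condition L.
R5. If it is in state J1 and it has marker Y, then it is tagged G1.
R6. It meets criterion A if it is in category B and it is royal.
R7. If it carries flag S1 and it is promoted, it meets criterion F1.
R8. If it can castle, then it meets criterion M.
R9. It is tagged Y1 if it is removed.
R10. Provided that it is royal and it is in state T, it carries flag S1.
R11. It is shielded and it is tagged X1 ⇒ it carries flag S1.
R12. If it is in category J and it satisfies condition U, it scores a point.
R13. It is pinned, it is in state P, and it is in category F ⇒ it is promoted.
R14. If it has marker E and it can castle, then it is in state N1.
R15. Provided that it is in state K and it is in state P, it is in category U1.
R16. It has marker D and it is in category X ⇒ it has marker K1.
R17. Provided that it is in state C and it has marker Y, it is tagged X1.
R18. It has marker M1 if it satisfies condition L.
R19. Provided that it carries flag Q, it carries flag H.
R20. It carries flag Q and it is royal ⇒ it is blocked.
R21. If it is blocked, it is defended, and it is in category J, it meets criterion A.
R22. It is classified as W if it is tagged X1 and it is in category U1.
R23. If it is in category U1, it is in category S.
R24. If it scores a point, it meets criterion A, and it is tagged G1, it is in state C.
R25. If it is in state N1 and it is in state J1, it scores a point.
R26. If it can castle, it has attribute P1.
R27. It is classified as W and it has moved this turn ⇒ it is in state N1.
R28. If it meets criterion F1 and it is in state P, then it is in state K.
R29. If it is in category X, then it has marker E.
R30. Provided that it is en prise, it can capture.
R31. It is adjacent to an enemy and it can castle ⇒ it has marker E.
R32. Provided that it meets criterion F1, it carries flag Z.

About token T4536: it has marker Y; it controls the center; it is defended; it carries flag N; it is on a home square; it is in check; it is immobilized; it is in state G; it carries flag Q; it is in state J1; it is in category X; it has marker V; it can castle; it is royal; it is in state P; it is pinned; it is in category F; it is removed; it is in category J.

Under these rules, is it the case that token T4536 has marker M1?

By R3 (it is removed, it controls the center): it carries flag S1.
By R5 (it is in state J1, it has marker Y): it is tagged G1.
By R13 (it is pinned, it is in state P, it is in category F): it is promoted.
By R20 (it carries flag Q, it is royal): it is blocked.
By R21 (it is blocked, it is defended, it is in category J): it meets criterion A.
By R29 (it is in category X): it has marker E.
By R7 (it carries flag S1, it is promoted): it meets criterion F1.
By R14 (it has marker E, it can castle): it is in state N1.
By R25 (it is in state N1, it is in state J1): it scores a point.
By R28 (it meets criterion F1, it is in state P): it is in state K.
By R15 (it is in state K, it is in state P): it is in category U1.
By R24 (it scores a point, it meets criterion A, it is tagged G1): it is in state C.
By R17 (it is in state C, it has marker Y): it is tagged X1.
By R22 (it is tagged X1, it is in category U1): it is classified as W.
By R4 (it is classified as W): it satisfies condition L.
By R18 (it satisfies condition L): it has marker M1.

Yes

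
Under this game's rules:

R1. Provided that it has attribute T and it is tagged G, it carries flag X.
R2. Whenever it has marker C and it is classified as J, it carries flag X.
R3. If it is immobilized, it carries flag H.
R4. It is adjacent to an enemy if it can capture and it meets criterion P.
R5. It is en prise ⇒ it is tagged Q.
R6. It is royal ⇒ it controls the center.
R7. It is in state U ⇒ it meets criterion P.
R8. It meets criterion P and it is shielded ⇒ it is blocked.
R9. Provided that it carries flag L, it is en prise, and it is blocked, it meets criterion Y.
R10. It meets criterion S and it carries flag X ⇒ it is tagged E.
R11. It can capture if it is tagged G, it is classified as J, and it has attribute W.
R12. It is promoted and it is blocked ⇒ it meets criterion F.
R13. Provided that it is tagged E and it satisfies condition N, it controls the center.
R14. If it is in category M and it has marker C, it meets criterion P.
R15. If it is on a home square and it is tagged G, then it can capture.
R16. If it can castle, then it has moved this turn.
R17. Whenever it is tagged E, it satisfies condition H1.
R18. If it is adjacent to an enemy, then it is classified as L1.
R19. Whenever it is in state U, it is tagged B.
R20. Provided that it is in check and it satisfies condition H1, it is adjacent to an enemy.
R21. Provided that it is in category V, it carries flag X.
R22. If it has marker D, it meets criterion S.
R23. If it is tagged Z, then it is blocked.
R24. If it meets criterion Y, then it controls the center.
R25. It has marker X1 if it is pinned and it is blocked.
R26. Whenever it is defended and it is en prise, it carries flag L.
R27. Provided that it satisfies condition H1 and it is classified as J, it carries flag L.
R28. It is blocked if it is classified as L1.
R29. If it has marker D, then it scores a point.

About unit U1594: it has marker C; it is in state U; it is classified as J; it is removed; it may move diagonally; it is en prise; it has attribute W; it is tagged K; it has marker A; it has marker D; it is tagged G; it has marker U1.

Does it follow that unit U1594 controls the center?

By R2 (it has marker C, it is classified as J): it carries flag X.
By R7 (it is in state U): it meets criterion P.
By R11 (it is tagged G, it is classified as J, it has attribute W): it can capture.
By R22 (it has marker D): it meets criterion S.
By R4 (it can capture, it meets criterion P): it is adjacent to an enemy.
By R10 (it meets criterion S, it carries flag X): it is tagged E.
By R17 (it is tagged E): it satisfies condition H1.
By R18 (it is adjacent to an enemy): it is classified as L1.
By R27 (it satisfies condition H1, it is classified as J): it carries flag L.
By R28 (it is classified as L1): it is blocked.
By R9 (it carries flag L, it is en prise, it is blocked): it meets criterion Y.
By R24 (it meets criterion Y): it controls the center.

Yes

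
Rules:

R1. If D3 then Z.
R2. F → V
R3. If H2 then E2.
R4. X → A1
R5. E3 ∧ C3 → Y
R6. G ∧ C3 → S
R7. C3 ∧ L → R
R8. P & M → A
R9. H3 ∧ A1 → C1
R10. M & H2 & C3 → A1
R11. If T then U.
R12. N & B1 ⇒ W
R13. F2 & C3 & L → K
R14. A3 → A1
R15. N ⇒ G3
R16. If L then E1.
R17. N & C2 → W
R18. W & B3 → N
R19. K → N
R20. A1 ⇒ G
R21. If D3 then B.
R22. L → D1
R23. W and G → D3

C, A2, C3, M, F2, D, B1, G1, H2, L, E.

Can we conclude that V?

No

Forward chaining from the given facts derives: E2, R, A1, K, E1, N, G, D1, S, W, G3, D3, Z, B.
The only rule concluding V is R2, which needs F; that is never established.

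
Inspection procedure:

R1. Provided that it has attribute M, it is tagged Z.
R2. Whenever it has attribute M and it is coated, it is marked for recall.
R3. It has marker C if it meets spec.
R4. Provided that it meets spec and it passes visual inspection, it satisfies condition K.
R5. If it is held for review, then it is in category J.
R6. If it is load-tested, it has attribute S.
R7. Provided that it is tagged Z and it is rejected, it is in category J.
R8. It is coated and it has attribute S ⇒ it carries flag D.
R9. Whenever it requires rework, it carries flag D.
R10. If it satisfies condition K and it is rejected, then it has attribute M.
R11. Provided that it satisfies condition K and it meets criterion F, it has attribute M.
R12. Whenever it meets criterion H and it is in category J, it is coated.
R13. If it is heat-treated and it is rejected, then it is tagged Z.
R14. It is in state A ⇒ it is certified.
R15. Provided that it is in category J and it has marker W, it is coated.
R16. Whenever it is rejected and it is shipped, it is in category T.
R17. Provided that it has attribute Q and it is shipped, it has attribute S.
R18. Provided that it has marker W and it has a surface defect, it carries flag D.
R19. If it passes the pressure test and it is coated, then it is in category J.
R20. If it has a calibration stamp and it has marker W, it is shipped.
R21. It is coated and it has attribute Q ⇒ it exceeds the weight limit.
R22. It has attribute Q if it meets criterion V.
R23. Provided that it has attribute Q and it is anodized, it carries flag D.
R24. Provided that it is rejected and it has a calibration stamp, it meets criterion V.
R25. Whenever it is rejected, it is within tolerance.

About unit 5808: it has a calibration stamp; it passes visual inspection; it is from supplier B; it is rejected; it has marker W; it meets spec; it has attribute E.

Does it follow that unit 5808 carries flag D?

By R4 (it meets spec, it passes visual inspection): it satisfies condition K.
By R10 (it satisfies condition K, it is rejected): it has attribute M.
By R20 (it has a calibration stamp, it has marker W): it is shipped.
By R24 (it is rejected, it has a calibration stamp): it meets criterion V.
By R1 (it has attribute M): it is tagged Z.
By R7 (it is tagged Z, it is rejected): it is in category J.
By R15 (it is in category J, it has marker W): it is coated.
By R22 (it meets criterion V): it has attribute Q.
By R17 (it has attribute Q, it is shipped): it has attribute S.
By R8 (it is coated, it has attribute S): it carries flag D.

Yes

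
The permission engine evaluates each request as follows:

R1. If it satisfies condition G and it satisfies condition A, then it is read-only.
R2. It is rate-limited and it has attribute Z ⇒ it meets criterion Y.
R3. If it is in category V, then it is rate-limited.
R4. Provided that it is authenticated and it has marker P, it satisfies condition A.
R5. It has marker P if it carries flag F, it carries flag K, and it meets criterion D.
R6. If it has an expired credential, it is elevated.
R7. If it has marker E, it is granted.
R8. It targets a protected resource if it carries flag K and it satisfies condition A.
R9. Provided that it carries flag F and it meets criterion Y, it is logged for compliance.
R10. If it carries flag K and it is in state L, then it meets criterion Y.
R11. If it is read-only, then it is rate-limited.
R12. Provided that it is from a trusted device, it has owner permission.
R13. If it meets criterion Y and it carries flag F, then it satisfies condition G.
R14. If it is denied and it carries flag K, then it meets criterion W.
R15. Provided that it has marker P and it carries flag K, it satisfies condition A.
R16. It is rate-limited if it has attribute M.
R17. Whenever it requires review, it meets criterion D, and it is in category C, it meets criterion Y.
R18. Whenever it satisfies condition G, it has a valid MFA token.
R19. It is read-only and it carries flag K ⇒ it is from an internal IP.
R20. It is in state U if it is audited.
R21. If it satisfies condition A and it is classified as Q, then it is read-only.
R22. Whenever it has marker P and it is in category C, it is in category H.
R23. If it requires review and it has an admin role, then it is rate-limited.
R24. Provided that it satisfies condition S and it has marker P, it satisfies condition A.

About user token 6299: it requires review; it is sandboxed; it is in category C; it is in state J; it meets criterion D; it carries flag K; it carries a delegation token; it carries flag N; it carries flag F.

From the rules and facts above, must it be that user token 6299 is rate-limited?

By R5 (it carries flag F, it carries flag K, it meets criterion D): it has marker P.
By R15 (it has marker P, it carries flag K): it satisfies condition A.
By R17 (it requires review, it meets criterion D, it is in category C): it meets criterion Y.
By R13 (it meets criterion Y, it carries flag F): it satisfies condition G.
By R1 (it satisfies condition G, it satisfies condition A): it is read-only.
By R11 (it is read-only): it is rate-limited.

Yes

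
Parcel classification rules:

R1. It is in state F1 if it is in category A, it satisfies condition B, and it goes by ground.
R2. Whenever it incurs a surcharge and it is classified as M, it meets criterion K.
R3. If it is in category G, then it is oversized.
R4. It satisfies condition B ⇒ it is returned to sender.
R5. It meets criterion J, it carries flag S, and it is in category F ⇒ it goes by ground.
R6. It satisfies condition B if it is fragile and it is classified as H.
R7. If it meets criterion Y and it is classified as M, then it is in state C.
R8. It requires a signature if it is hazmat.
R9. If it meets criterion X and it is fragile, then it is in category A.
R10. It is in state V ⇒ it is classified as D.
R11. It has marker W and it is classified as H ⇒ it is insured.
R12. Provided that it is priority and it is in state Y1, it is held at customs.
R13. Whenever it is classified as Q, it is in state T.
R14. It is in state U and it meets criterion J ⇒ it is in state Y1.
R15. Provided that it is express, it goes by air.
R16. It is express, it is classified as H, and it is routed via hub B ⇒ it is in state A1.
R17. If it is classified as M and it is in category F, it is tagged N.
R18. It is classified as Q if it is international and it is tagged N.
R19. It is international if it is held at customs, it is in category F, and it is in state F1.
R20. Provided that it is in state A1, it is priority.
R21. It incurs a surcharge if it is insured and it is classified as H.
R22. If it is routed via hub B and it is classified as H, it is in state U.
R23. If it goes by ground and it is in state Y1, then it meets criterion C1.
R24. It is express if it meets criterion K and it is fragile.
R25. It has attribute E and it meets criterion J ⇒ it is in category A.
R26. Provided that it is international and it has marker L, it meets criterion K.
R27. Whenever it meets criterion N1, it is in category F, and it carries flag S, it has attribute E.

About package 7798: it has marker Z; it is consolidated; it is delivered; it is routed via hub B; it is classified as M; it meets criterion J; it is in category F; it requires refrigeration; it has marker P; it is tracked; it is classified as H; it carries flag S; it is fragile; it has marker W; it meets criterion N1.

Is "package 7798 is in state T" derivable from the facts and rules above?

Yes

By R5 (it meets criterion J, it carries flag S, it is in category F): it goes by ground.
By R6 (it is fragile, it is classified as H): it satisfies condition B.
By R11 (it has marker W, it is classified as H): it is insured.
By R17 (it is classified as M, it is in category F): it is tagged N.
By R21 (it is insured, it is classified as H): it incurs a surcharge.
By R22 (it is routed via hub B, it is classified as H): it is in state U.
By R27 (it meets criterion N1, it is in category F, it carries flag S): it has attribute E.
By R2 (it incurs a surcharge, it is classified as M): it meets criterion K.
By R14 (it is in state U, it meets criterion J): it is in state Y1.
By R24 (it meets criterion K, it is fragile): it is express.
By R25 (it has attribute E, it meets criterion J): it is in category A.
By R1 (it is in category A, it satisfies condition B, it goes by ground): it is in state F1.
By R16 (it is express, it is classified as H, it is routed via hub B): it is in state A1.
By R20 (it is in state A1): it is priority.
By R12 (it is priority, it is in state Y1): it is held at customs.
By R19 (it is held at customs, it is in category F, it is in state F1): it is international.
By R18 (it is international, it is tagged N): it is classified as Q.
By R13 (it is classified as Q): it is in state T.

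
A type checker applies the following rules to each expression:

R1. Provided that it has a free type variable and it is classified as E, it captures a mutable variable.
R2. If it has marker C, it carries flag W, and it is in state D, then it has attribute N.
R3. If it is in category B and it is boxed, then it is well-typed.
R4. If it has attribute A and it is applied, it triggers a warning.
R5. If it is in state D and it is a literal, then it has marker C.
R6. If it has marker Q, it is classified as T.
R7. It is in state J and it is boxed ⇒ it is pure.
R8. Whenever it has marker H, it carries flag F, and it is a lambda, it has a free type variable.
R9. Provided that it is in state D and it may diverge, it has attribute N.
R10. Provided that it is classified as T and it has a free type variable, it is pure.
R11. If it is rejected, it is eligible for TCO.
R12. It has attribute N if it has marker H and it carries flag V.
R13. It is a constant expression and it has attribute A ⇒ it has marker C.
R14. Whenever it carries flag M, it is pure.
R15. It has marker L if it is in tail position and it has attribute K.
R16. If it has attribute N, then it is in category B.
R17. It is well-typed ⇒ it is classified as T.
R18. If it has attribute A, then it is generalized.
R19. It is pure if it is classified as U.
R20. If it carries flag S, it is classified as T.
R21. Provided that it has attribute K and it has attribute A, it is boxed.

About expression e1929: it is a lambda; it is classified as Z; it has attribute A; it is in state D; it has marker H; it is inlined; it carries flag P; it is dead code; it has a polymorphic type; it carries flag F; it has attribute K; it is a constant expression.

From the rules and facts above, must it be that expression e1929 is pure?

Forward chaining from the given facts derives: has a free type variable, has marker C, is generalized, is boxed.
Rules concluding "it is pure": R7 needs "it is in state J"; R10 needs "it is classified as T"; R14 needs "it carries flag M"; R19 needs "it is classified as U" — none of these are established.

No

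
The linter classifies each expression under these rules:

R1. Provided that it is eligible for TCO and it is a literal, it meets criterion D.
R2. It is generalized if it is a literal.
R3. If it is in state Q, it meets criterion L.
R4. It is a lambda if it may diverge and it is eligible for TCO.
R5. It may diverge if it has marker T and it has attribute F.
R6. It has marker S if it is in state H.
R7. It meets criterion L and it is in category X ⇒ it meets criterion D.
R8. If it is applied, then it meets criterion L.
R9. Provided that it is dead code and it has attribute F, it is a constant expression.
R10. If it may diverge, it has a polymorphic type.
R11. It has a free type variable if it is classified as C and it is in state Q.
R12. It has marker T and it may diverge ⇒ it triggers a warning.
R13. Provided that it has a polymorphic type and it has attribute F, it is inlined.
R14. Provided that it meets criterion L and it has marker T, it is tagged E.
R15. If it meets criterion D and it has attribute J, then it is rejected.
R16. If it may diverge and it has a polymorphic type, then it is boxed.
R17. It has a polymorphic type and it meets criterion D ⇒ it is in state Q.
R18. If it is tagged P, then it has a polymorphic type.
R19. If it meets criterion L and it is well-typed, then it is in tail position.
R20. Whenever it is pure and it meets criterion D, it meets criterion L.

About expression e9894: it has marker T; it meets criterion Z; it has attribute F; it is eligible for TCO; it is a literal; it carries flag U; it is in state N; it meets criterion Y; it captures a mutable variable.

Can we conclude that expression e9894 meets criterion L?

By R1 (it is eligible for TCO, it is a literal): it meets criterion D.
By R5 (it has marker T, it has attribute F): it may diverge.
By R10 (it may diverge): it has a polymorphic type.
By R17 (it has a polymorphic type, it meets criterion D): it is in state Q.
By R3 (it is in state Q): it meets criterion L.

Yes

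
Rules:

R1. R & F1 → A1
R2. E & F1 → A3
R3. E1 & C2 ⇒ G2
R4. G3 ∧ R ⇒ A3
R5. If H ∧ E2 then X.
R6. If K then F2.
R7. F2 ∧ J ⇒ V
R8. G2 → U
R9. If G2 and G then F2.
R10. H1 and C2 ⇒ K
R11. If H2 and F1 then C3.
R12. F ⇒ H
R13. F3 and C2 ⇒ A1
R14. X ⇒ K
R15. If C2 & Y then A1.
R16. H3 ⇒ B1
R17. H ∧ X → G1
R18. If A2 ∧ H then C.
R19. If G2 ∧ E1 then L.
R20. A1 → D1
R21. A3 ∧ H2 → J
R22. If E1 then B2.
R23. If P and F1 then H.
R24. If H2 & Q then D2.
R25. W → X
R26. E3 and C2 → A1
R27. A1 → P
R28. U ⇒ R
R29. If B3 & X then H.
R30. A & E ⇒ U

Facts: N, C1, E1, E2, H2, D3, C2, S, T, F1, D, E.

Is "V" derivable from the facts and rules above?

A3  (by R2: E, F1)
G2  (by R3: E1, C2)
U  (by R8: G2)
J  (by R21: A3, H2)
R  (by R28: U)
A1  (by R1: R, F1)
P  (by R27: A1)
H  (by R23: P, F1)
X  (by R5: H, E2)
K  (by R14: X)
F2  (by R6: K)
V  (by R7: F2, J)

Yes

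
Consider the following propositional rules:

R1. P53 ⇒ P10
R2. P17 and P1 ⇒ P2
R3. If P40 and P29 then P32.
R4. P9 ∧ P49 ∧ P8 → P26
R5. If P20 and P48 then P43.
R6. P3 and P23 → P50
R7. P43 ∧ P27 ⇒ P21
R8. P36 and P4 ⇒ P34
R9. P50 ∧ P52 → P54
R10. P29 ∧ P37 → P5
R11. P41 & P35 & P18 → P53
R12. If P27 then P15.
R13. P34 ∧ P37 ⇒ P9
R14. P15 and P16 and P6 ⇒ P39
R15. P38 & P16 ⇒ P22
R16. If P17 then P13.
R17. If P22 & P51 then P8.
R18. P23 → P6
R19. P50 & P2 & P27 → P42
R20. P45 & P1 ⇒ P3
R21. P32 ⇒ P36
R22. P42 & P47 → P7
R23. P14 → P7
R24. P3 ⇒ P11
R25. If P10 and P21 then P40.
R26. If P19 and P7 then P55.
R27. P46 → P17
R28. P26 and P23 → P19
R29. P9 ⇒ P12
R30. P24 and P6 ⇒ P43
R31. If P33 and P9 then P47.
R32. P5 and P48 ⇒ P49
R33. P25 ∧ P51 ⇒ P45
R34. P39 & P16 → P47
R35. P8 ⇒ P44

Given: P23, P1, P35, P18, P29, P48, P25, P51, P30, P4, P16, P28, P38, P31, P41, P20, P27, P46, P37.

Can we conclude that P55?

P43  (by R5: P20, P48)
P21  (by R7: P43, P27)
P5  (by R10: P29, P37)
P53  (by R11: P41, P35, P18)
P15  (by R12: P27)
P22  (by R15: P38, P16)
P8  (by R17: P22, P51)
P6  (by R18: P23)
P17  (by R27: P46)
P49  (by R32: P5, P48)
P45  (by R33: P25, P51)
P10  (by R1: P53)
P2  (by R2: P17, P1)
P39  (by R14: P15, P16, P6)
P3  (by R20: P45, P1)
P40  (by R25: P10, P21)
P47  (by R34: P39, P16)
P32  (by R3: P40, P29)
P50  (by R6: P3, P23)
P42  (by R19: P50, P2, P27)
P36  (by R21: P32)
P7  (by R22: P42, P47)
P34  (by R8: P36, P4)
P9  (by R13: P34, P37)
P26  (by R4: P9, P49, P8)
P19  (by R28: P26, P23)
P55  (by R26: P19, P7)

Yes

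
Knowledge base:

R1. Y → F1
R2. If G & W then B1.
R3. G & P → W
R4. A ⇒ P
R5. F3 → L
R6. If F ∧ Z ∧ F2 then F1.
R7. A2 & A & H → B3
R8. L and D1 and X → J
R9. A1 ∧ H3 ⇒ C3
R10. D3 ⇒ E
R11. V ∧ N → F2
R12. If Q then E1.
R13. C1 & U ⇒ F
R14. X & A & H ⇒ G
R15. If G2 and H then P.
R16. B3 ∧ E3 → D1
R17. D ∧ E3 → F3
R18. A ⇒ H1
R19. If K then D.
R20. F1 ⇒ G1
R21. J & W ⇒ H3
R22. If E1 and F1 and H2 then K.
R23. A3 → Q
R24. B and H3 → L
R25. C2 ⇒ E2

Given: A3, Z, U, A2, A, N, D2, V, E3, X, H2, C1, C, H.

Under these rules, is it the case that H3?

P  (by R4: A)
B3  (by R7: A2, A, H)
F2  (by R11: V, N)
F  (by R13: C1, U)
G  (by R14: X, A, H)
D1  (by R16: B3, E3)
Q  (by R23: A3)
W  (by R3: G, P)
F1  (by R6: F, Z, F2)
E1  (by R12: Q)
K  (by R22: E1, F1, H2)
D  (by R19: K)
F3  (by R17: D, E3)
L  (by R5: F3)
J  (by R8: L, D1, X)
H3  (by R21: J, W)

Yes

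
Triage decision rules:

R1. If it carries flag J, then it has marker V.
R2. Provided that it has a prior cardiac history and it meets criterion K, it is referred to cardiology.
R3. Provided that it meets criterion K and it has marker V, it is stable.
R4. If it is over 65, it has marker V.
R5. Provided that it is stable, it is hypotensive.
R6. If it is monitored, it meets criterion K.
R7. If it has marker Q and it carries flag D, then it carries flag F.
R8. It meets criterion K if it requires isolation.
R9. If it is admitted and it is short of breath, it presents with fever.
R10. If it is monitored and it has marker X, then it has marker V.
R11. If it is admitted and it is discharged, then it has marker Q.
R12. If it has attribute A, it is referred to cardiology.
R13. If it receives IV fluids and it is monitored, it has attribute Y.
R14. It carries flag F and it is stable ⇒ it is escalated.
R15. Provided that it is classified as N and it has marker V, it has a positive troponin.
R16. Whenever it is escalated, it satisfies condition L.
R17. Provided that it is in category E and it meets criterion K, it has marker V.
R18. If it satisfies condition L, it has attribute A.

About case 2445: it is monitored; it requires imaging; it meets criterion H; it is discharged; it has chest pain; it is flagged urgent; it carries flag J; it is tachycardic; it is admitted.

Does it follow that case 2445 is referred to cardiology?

No

Forward chaining from the given facts derives: has marker V, meets criterion K, has marker Q, is stable, is hypotensive.
Rules concluding "it is referred to cardiology": R2 needs "it has a prior cardiac history"; R12 needs "it has attribute A" — none of these are established.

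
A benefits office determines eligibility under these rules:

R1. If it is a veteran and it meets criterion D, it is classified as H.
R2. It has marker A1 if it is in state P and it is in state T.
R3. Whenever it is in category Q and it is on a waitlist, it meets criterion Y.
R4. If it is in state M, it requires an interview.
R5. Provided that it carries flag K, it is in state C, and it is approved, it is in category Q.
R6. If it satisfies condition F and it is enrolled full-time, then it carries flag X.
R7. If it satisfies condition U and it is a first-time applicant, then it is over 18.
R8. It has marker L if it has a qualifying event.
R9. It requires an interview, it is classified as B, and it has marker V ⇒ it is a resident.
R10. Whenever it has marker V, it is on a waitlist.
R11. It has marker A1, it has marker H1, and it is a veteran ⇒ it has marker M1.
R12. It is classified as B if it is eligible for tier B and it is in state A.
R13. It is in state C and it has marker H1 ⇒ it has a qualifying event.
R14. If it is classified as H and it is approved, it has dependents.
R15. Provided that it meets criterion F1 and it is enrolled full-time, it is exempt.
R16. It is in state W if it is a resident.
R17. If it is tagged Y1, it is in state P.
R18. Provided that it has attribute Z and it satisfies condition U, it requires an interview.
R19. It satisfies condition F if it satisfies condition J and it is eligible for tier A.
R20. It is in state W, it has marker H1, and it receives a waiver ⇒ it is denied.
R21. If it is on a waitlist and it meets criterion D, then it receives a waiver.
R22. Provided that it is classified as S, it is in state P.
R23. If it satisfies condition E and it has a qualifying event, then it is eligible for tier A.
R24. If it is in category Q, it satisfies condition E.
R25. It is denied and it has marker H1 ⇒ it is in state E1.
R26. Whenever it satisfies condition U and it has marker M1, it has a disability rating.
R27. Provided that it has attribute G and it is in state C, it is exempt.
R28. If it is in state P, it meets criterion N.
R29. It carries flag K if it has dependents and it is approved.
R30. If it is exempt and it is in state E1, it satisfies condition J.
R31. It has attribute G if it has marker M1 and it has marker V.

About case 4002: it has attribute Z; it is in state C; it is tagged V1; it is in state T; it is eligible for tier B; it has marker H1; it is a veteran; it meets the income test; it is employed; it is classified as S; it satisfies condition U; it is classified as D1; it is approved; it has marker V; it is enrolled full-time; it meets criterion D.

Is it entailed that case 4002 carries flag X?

Forward chaining from the given facts derives: is classified as H, is on a waitlist, has a qualifying event, has dependents, requires an interview, receives a waiver, is in state P, meets criterion N, carries flag K, has marker A1, is in category Q, has marker L, has marker M1, satisfies condition E, has a disability rating, has attribute G, meets criterion Y, is eligible for tier A, is exempt.
The only rule concluding "it carries flag X" is R6, which needs "it satisfies condition F"; that is never established.

No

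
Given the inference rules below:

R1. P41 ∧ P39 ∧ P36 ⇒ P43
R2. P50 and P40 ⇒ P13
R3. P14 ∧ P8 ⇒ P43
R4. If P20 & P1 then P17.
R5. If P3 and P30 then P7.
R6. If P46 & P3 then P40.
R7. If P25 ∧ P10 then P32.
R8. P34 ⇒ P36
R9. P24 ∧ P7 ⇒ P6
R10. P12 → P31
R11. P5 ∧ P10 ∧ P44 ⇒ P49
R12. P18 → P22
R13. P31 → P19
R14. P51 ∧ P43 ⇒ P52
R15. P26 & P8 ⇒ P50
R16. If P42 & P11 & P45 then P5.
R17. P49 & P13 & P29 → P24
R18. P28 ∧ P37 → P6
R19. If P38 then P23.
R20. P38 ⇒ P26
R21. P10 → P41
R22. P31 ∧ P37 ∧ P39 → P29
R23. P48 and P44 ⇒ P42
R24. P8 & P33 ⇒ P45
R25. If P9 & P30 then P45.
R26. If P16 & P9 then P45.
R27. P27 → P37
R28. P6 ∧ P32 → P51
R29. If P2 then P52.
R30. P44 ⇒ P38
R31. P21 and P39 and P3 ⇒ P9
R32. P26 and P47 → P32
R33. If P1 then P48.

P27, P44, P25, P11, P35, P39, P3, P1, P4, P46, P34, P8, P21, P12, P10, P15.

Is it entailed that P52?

Forward chaining from the given facts derives: P40, P32, P36, P31, P19, P41, P37, P38, P9, P48, P43, P23, P26, P29, P42, P50, P13.
Rules concluding P52: R14 needs P51; R29 needs P2 — none of these are established.

No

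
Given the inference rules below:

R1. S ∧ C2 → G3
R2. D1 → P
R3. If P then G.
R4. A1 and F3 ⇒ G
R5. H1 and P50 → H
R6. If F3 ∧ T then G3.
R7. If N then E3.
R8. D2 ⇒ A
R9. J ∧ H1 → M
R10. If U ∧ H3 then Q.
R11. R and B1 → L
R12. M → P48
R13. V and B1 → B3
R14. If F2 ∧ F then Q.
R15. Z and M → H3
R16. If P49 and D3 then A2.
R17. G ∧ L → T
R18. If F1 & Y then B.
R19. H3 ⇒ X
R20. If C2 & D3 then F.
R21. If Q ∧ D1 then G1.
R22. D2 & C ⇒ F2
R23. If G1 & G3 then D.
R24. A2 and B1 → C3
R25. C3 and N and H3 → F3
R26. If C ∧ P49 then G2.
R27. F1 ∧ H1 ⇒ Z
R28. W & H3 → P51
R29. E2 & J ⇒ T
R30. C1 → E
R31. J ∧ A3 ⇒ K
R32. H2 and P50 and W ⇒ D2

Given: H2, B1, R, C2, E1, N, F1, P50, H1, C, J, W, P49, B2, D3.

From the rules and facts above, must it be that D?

Forward chaining from the given facts derives: H, E3, M, L, P48, A2, F, C3, G2, Z, D2, A, H3, X, F2, F3, P51, Q.
The only rule concluding D is R23, which needs G1; that is never established.

No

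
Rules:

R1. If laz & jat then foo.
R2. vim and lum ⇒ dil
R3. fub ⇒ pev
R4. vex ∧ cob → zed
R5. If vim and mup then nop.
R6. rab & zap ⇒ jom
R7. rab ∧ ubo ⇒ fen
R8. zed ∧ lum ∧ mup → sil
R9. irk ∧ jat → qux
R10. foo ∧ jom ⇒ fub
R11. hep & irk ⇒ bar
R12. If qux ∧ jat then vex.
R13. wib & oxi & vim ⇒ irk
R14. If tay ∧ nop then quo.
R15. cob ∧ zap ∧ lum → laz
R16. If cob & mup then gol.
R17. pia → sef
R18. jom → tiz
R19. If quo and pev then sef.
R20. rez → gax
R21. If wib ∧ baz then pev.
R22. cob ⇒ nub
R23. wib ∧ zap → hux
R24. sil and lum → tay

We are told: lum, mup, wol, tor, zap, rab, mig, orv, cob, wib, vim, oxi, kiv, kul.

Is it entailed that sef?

Forward chaining from the given facts derives: dil, nop, jom, irk, laz, gol, tiz, nub, hux.
Rules concluding sef: R17 needs pia; R19 needs quo — none of these are established.

No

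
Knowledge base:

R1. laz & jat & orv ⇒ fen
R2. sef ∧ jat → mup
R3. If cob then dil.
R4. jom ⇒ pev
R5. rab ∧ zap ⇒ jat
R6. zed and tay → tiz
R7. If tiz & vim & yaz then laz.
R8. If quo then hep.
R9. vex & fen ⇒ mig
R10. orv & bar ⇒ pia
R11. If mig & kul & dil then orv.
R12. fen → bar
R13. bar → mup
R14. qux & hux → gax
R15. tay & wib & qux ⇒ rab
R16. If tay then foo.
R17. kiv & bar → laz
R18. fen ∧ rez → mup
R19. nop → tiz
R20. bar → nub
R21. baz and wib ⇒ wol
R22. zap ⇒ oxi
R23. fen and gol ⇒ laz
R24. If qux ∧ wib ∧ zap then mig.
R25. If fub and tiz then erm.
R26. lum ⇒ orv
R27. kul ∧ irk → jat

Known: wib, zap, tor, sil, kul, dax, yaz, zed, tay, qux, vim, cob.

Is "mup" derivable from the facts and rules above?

dil  (by R3: cob)
tiz  (by R6: zed, tay)
laz  (by R7: tiz, vim, yaz)
rab  (by R15: tay, wib, qux)
mig  (by R24: qux, wib, zap)
jat  (by R5: rab, zap)
orv  (by R11: mig, kul, dil)
fen  (by R1: laz, jat, orv)
bar  (by R12: fen)
mup  (by R13: bar)

Yes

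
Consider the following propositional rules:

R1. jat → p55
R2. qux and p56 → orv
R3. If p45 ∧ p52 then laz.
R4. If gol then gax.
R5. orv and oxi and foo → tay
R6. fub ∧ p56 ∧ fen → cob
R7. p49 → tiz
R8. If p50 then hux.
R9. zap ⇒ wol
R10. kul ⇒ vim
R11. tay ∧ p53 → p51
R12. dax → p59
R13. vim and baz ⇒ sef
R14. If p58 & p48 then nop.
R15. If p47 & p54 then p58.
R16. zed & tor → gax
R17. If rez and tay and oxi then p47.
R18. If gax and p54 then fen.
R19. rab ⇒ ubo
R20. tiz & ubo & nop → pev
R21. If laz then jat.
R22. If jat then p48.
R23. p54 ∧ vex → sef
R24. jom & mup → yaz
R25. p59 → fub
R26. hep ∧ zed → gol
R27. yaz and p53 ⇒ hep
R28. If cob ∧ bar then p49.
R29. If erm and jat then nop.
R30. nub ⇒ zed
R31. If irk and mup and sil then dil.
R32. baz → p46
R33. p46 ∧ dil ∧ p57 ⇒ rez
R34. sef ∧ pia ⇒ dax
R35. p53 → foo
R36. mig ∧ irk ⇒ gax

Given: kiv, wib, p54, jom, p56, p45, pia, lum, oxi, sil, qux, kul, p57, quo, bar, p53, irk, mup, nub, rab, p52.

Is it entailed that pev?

No

Forward chaining from the given facts derives: orv, laz, vim, ubo, jat, p48, yaz, hep, zed, dil, foo, p55, tay, p51, gol, gax, fen.
The only rule concluding pev is R20, which needs tiz; that is never established.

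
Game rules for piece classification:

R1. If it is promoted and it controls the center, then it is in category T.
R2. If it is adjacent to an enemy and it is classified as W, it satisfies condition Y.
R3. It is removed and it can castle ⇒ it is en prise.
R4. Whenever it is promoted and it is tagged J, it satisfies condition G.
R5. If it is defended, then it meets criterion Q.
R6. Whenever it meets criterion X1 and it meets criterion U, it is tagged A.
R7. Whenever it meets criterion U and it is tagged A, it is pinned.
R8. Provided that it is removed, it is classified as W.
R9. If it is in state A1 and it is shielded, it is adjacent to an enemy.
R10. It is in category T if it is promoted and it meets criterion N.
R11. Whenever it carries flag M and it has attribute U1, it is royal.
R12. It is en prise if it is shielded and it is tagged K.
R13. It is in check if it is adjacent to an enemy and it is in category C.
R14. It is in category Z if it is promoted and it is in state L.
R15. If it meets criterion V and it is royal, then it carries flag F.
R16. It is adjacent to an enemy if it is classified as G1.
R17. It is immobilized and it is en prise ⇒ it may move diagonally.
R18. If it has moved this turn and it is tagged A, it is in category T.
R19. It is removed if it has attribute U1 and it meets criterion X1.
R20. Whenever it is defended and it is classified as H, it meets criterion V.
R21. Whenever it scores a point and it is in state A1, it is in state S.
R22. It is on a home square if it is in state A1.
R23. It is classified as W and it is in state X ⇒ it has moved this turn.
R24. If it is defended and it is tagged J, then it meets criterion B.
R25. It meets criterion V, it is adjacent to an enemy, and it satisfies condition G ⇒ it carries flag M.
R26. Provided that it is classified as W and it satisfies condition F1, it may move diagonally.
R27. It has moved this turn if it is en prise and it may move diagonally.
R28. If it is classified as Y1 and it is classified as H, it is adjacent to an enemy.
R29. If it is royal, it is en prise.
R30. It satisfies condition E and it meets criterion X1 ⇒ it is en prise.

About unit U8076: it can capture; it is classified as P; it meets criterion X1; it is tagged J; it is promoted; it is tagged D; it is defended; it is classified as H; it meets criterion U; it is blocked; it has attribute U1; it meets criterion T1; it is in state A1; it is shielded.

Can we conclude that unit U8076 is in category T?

No

Forward chaining from the given facts derives: satisfies condition G, meets criterion Q, is tagged A, is pinned, is adjacent to an enemy, is removed, meets criterion V, is on a home square, meets criterion B, carries flag M, is classified as W, is royal, carries flag F, is en prise, satisfies condition Y.
Rules concluding "it is in category T": R1 needs "it controls the center"; R10 needs "it meets criterion N"; R18 needs "it has moved this turn" — none of these are established.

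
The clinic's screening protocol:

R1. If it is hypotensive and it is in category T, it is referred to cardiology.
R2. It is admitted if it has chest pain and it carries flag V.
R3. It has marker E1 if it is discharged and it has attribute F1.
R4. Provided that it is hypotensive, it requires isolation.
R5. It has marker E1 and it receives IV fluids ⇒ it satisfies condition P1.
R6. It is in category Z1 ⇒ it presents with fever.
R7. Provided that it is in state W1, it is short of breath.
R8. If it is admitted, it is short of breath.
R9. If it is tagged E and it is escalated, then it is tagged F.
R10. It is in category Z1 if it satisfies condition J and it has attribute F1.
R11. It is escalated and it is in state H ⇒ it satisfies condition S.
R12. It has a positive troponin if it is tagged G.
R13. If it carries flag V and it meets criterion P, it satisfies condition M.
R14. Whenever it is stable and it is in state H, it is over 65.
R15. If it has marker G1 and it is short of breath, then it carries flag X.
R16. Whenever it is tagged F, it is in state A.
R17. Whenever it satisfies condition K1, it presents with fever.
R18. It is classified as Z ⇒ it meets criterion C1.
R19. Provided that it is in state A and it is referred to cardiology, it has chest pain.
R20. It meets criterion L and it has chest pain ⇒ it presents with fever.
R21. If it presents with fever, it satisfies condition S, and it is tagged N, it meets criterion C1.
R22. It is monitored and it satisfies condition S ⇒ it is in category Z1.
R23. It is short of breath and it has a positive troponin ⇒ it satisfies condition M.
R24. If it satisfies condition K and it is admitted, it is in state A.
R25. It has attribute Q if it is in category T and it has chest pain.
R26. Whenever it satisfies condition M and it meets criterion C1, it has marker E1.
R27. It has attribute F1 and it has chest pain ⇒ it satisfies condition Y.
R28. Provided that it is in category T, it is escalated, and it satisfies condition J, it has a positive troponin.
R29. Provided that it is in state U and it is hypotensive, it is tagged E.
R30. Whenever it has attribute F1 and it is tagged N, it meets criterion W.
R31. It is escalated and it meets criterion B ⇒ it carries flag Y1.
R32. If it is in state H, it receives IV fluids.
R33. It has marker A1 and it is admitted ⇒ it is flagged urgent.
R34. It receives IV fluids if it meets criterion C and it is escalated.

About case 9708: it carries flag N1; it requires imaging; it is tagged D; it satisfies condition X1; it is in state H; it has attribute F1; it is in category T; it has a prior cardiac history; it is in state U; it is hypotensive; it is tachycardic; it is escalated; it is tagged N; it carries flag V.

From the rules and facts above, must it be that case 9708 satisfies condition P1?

Forward chaining from the given facts derives: is referred to cardiology, requires isolation, satisfies condition S, is tagged E, meets criterion W, receives IV fluids, is tagged F, is in state A, has chest pain, has attribute Q, satisfies condition Y, is admitted, is short of breath.
The only rule concluding "it satisfies condition P1" is R5, which needs "it has marker E1"; that is never established.

No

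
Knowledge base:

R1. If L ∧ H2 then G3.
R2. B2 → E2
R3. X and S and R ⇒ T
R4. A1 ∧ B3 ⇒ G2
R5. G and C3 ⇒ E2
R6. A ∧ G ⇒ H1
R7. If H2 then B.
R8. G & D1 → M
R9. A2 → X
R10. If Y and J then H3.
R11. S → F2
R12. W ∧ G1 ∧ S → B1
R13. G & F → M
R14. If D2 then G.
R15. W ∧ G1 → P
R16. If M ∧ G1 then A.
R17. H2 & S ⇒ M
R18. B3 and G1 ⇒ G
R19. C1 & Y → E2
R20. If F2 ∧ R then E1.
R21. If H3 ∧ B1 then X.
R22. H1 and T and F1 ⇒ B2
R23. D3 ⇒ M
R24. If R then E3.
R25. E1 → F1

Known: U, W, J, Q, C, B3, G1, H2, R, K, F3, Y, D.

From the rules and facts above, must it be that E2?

No

Forward chaining from the given facts derives: B, H3, P, G, E3.
Rules concluding E2: R2 needs B2; R5 needs C3; R19 needs C1 — none of these are established.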